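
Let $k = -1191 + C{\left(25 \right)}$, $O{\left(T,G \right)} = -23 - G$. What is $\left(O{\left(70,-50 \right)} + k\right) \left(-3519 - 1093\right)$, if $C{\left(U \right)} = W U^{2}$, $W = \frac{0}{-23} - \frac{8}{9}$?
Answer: $\frac{71375312}{9} \approx 7.9306 \cdot 10^{6}$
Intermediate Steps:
$W = - \frac{8}{9}$ ($W = 0 \left(- \frac{1}{23}\right) - \frac{8}{9} = 0 - \frac{8}{9} = - \frac{8}{9} \approx -0.88889$)
$C{\left(U \right)} = - \frac{8 U^{2}}{9}$
$k = - \frac{15719}{9}$ ($k = -1191 - \frac{8 \cdot 25^{2}}{9} = -1191 - \frac{5000}{9} = - \frac{15719}{9} \approx -1746.6$)
$\left(O{\left(70,-50 \right)} + k\right) \left(-3519 - 1093\right) = \left(\left(-23 - -50\right) - \frac{15719}{9}\right) \left(-3519 - 1093\right) = \left(\left(-23 + 50\right) - \frac{15719}{9}\right) \left(-4612\right) = \left(27 - \frac{15719}{9}\right) \left(-4612\right) = \left(- \frac{15476}{9}\right) \left(-4612\right) = \frac{71375312}{9}$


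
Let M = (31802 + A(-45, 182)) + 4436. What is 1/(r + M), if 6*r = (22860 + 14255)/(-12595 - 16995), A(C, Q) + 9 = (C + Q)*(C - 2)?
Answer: 35508/1057775897 ≈ 3.3569e-5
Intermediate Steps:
A(C, Q) = -9 + (-2 + C)*(C + Q) (A(C, Q) = -9 + (C + Q)*(C - 2) = -9 + (C + Q)*(-2 + C) = -9 + (-2 + C)*(C + Q))
r = -7423/35508 (r = ((22860 + 14255)/(-12595 - 16995))/6 = (37115/(-29590))/6 = (37115*(-1/29590))/6 = (1/6)*(-7423/5918) = -7423/35508 ≈ -0.20905)
M = 29790 (M = (31802 + (-9 + (-45)**2 - 2*(-45) - 2*182 - 45*182)) + 4436 = (31802 + (-9 + 2025 + 90 - 364 - 8190)) + 4436 = (31802 - 6448) + 4436 = 25354 + 4436 = 29790)
1/(r + M) = 1/(-7423/35508 + 29790) = 1/(1057775897/35508) = 35508/1057775897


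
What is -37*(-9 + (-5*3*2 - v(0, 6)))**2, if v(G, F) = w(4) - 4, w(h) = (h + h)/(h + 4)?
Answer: -47952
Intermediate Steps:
w(h) = 2*h/(4 + h) (w(h) = (2*h)/(4 + h) = 2*h/(4 + h))
v(G, F) = -3 (v(G, F) = 2*4/(4 + 4) - 4 = 2*4/8 - 4 = 2*4*(1/8) - 4 = 1 - 4 = -3)
-37*(-9 + (-5*3*2 - v(0, 6)))**2 = -37*(-9 + (-5*3*2 - 1*(-3)))**2 = -37*(-9 + (-15*2 + 3))**2 = -37*(-9 + (-30 + 3))**2 = -37*(-9 - 27)**2 = -37*(-36)**2 = -37*1296 = -47952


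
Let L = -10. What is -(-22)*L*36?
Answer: -7920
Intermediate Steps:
-(-22)*L*36 = -(-22)*(-10)*36 = -22*10*36 = -220*36 = -7920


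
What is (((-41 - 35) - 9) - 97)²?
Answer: 33124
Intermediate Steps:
(((-41 - 35) - 9) - 97)² = ((-76 - 9) - 97)² = (-85 - 97)² = (-182)² = 33124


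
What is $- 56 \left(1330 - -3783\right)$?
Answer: $-286328$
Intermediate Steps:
$- 56 \left(1330 - -3783\right) = - 56 \left(1330 + 3783\right) = \left(-56\right) 5113 = -286328$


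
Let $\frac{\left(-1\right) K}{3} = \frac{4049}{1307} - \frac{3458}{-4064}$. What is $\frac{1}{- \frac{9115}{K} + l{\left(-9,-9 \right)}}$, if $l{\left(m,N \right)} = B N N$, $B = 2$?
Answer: $\frac{31462113}{29304698066} \approx 0.0010736$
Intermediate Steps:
$K = - \frac{31462113}{2655824}$ ($K = - 3 \left(\frac{4049}{1307} - \frac{3458}{-4064}\right) = - 3 \left(4049 \cdot \frac{1}{1307} - - \frac{1729}{2032}\right) = - 3 \left(\frac{4049}{1307} + \frac{1729}{2032}\right) = \left(-3\right) \frac{10487371}{2655824} = - \frac{31462113}{2655824} \approx -11.846$)
$l{\left(m,N \right)} = 2 N^{2}$ ($l{\left(m,N \right)} = 2 N N = 2 N^{2}$)
$\frac{1}{- \frac{9115}{K} + l{\left(-9,-9 \right)}} = \frac{1}{- \frac{9115}{- \frac{31462113}{2655824}} + 2 \left(-9\right)^{2}} = \frac{1}{\left(-9115\right) \left(- \frac{2655824}{31462113}\right) + 2 \cdot 81} = \frac{1}{\frac{24207835760}{31462113} + 162} = \frac{1}{\frac{29304698066}{31462113}} = \frac{31462113}{29304698066}$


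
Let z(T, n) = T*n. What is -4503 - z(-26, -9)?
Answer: -4737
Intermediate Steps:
-4503 - z(-26, -9) = -4503 - (-26)*(-9) = -4503 - 1*234 = -4503 - 234 = -4737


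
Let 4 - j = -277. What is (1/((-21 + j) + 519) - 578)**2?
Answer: 202734968121/606841 ≈ 3.3408e+5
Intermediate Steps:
j = 281 (j = 4 - 1*(-277) = 4 + 277 = 281)
(1/((-21 + j) + 519) - 578)**2 = (1/((-21 + 281) + 519) - 578)**2 = (1/(260 + 519) - 578)**2 = (1/779 - 578)**2 = (-450261/779)**2 = 202734968121/606841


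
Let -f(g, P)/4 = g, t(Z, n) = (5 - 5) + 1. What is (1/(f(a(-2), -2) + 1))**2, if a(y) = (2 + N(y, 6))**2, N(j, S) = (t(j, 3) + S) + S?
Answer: 1/808201 ≈ 1.2373e-6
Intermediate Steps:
t(Z, n) = 1 (t(Z, n) = 0 + 1 = 1)
N(j, S) = 1 + 2*S (N(j, S) = (1 + S) + S = 1 + 2*S)
a(y) = 225 (a(y) = (2 + (1 + 2*6))**2 = (2 + (1 + 12))**2 = (2 + 13)**2 = 15**2 = 225)
f(g, P) = -4*g
(1/(f(a(-2), -2) + 1))**2 = (1/(-4*225 + 1))**2 = (1/(-900 + 1))**2 = (1/(-899))**2 = (-1/899)**2 = 1/808201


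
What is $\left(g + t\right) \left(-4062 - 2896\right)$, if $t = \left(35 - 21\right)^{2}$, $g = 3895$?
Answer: $-28465178$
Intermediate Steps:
$t = 196$ ($t = 14^{2} = 196$)
$\left(g + t\right) \left(-4062 - 2896\right) = \left(3895 + 196\right) \left(-4062 - 2896\right) = 4091 \left(-6958\right) = -28465178$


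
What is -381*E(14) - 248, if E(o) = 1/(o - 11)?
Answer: -375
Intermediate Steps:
E(o) = 1/(-11 + o)
-381*E(14) - 248 = -381/(-11 + 14) - 248 = -381/3 - 248 = -381*1/3 - 248 = -127 - 248 = -375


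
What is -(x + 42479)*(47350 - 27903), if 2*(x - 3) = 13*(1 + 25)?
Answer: -829433997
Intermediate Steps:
x = 172 (x = 3 + (13*(1 + 25))/2 = 3 + (13*26)/2 = 3 + (1/2)*338 = 3 + 169 = 172)
-(x + 42479)*(47350 - 27903) = -(172 + 42479)*(47350 - 27903) = -42651*19447 = -1*829433997 = -829433997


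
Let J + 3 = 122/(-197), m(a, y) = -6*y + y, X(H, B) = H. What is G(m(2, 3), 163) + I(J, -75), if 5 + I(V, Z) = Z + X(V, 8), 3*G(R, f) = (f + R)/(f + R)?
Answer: -49222/591 ≈ -83.286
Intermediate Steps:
m(a, y) = -5*y
G(R, f) = 1/3 (G(R, f) = ((f + R)/(f + R))/3 = ((R + f)/(R + f))/3 = (1/3)*1 = 1/3)
J = -713/197 (J = -3 + 122/(-197) = -3 + 122*(-1/197) = -3 - 122/197 = -713/197 ≈ -3.6193)
I(V, Z) = -5 + V + Z (I(V, Z) = -5 + (Z + V) = -5 + (V + Z) = -5 + V + Z)
G(m(2, 3), 163) + I(J, -75) = 1/3 + (-5 - 713/197 - 75) = 1/3 - 16473/197 = -49222/591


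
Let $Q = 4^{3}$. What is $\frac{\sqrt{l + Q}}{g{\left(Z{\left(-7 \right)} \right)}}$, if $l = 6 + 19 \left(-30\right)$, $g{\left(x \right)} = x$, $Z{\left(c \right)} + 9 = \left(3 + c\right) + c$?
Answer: $- \frac{i \sqrt{5}}{2} \approx - 1.118 i$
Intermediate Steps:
$Z{\left(c \right)} = -6 + 2 c$ ($Z{\left(c \right)} = -9 + \left(\left(3 + c\right) + c\right) = -9 + \left(3 + 2 c\right) = -6 + 2 c$)
$l = -564$ ($l = 6 - 570 = -564$)
$Q = 64$
$\frac{\sqrt{l + Q}}{g{\left(Z{\left(-7 \right)} \right)}} = \frac{\sqrt{-564 + 64}}{-6 + 2 \left(-7\right)} = \frac{\sqrt{-500}}{-6 - 14} = \frac{10 i \sqrt{5}}{-20} = 10 i \sqrt{5} \left(- \frac{1}{20}\right) = - \frac{i \sqrt{5}}{2}$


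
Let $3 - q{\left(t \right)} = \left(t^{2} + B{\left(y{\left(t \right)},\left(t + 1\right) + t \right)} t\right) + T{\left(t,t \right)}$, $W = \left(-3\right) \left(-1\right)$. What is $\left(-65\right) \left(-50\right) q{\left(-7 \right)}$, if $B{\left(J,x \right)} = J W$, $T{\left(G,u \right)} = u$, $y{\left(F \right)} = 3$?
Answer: $78000$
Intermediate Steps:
$W = 3$
$B{\left(J,x \right)} = 3 J$ ($B{\left(J,x \right)} = J 3 = 3 J$)
$q{\left(t \right)} = 3 - t^{2} - 10 t$ ($q{\left(t \right)} = 3 - \left(\left(t^{2} + 3 \cdot 3 t\right) + t\right) = 3 - \left(\left(t^{2} + 9 t\right) + t\right) = 3 - \left(t^{2} + 10 t\right) = 3 - t^{2} - 10 t$)
$\left(-65\right) \left(-50\right) q{\left(-7 \right)} = \left(-65\right) \left(-50\right) \left(3 - \left(-7\right)^{2} - -70\right) = 3250 \left(3 - 49 + 70\right) = 3250 \cdot 24 = 78000$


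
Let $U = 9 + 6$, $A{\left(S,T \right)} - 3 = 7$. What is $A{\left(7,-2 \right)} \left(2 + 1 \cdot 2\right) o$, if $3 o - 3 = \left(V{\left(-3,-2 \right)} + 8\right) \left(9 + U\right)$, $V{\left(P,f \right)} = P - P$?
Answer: $2600$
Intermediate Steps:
$V{\left(P,f \right)} = 0$
$A{\left(S,T \right)} = 10$ ($A{\left(S,T \right)} = 3 + 7 = 10$)
$U = 15$
$o = 65$ ($o = 1 + \frac{\left(0 + 8\right) \left(9 + 15\right)}{3} = 1 + \frac{8 \cdot 24}{3} = 1 + \frac{1}{3} \cdot 192 = 1 + 64 = 65$)
$A{\left(7,-2 \right)} \left(2 + 1 \cdot 2\right) o = 10 \left(2 + 1 \cdot 2\right) 65 = 10 \left(2 + 2\right) 65 = 10 \cdot 4 \cdot 65 = 40 \cdot 65 = 2600$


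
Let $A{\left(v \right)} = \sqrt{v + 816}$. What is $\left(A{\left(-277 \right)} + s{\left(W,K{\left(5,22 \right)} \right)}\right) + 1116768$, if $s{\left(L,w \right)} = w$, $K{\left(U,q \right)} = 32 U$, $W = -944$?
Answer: $1116928 + 7 \sqrt{11} \approx 1.117 \cdot 10^{6}$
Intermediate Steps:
$A{\left(v \right)} = \sqrt{816 + v}$
$\left(A{\left(-277 \right)} + s{\left(W,K{\left(5,22 \right)} \right)}\right) + 1116768 = \left(\sqrt{816 - 277} + 32 \cdot 5\right) + 1116768 = \left(\sqrt{539} + 160\right) + 1116768 = \left(7 \sqrt{11} + 160\right) + 1116768 = \left(160 + 7 \sqrt{11}\right) + 1116768 = 1116928 + 7 \sqrt{11}$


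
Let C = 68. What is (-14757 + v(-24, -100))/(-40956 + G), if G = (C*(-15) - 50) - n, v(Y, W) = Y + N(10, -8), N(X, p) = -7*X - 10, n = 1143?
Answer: 2123/6167 ≈ 0.34425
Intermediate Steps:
N(X, p) = -10 - 7*X
v(Y, W) = -80 + Y (v(Y, W) = Y + (-10 - 7*10) = Y + (-10 - 70) = Y - 80 = -80 + Y)
G = -2213 (G = (68*(-15) - 50) - 1*1143 = (-1020 - 50) - 1143 = -1070 - 1143 = -2213)
(-14757 + v(-24, -100))/(-40956 + G) = (-14757 + (-80 - 24))/(-40956 - 2213) = (-14757 - 104)/(-43169) = -14861*(-1/43169) = 2123/6167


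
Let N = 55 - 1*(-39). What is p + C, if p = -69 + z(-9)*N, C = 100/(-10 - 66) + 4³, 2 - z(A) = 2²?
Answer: -3692/19 ≈ -194.32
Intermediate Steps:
z(A) = -2 (z(A) = 2 - 1*2² = 2 - 1*4 = 2 - 4 = -2)
N = 94 (N = 55 + 39 = 94)
C = 1191/19 (C = 100/(-76) + 64 = -1/76*100 + 64 = -25/19 + 64 = 1191/19 ≈ 62.684)
p = -257 (p = -69 - 2*94 = -69 - 188 = -257)
p + C = -257 + 1191/19 = -3692/19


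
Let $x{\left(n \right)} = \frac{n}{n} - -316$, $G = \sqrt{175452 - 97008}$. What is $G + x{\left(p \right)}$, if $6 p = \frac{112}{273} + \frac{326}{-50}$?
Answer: $317 + 6 \sqrt{2179} \approx 597.08$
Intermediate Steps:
$p = - \frac{5957}{5850}$ ($p = \frac{\frac{112}{273} + \frac{326}{-50}}{6} = \frac{112 \cdot \frac{1}{273} + 326 \left(- \frac{1}{50}\right)}{6} = \frac{\frac{16}{39} - \frac{163}{25}}{6} = \frac{1}{6} \left(- \frac{5957}{975}\right) = - \frac{5957}{5850} \approx -1.0183$)
$G = 6 \sqrt{2179}$ ($G = \sqrt{78444} = 6 \sqrt{2179} \approx 280.08$)
$x{\left(n \right)} = 317$ ($x{\left(n \right)} = 1 + 316 = 317$)
$G + x{\left(p \right)} = 6 \sqrt{2179} + 317 = 317 + 6 \sqrt{2179}$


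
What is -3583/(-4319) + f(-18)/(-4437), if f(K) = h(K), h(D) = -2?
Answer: 15906409/19163403 ≈ 0.83004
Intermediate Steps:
f(K) = -2
-3583/(-4319) + f(-18)/(-4437) = -3583/(-4319) - 2/(-4437) = -3583*(-1/4319) - 2*(-1/4437) = 3583/4319 + 2/4437 = 15906409/19163403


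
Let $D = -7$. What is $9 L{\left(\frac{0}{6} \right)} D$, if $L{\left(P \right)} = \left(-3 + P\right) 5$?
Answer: $945$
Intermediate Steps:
$L{\left(P \right)} = -15 + 5 P$
$9 L{\left(\frac{0}{6} \right)} D = 9 \left(-15 + 5 \cdot \frac{0}{6}\right) \left(-7\right) = 9 \left(-15 + 5 \cdot 0 \cdot \frac{1}{6}\right) \left(-7\right) = 9 \left(-15 + 5 \cdot 0\right) \left(-7\right) = 9 \left(-15 + 0\right) \left(-7\right) = 9 \left(-15\right) \left(-7\right) = \left(-135\right) \left(-7\right) = 945$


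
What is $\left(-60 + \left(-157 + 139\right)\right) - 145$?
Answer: $-223$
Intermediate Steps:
$\left(-60 + \left(-157 + 139\right)\right) - 145 = \left(-60 - 18\right) - 145 = -78 - 145 = -223$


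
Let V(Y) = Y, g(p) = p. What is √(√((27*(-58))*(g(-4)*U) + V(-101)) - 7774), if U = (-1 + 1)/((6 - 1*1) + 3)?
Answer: √(-7774 + I*√101) ≈ 0.057 + 88.17*I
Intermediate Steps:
U = 0 (U = 0/((6 - 1) + 3) = 0/(5 + 3) = 0/8 = 0*(⅛) = 0)
√(√((27*(-58))*(g(-4)*U) + V(-101)) - 7774) = √(√((27*(-58))*(-4*0) - 101) - 7774) = √(√(-1566*0 - 101) - 7774) = √(√(0 - 101) - 7774) = √(√(-101) - 7774) = √(I*√101 - 7774) = √(-7774 + I*√101)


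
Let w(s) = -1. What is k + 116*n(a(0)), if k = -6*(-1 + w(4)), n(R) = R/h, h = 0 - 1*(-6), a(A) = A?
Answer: 12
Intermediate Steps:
h = 6 (h = 0 + 6 = 6)
n(R) = R/6
k = 12 (k = -6*(-1 - 1) = -6*(-2) = 12)
k + 116*n(a(0)) = 12 + 116*((⅙)*0) = 12 + 116*0 = 12 + 0 = 12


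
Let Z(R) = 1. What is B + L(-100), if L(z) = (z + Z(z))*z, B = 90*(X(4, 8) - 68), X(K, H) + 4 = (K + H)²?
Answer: 16380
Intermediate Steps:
X(K, H) = -4 + (H + K)² (X(K, H) = -4 + (K + H)² = -4 + (H + K)²)
B = 6480 (B = 90*((-4 + (8 + 4)²) - 68) = 90*((-4 + 12²) - 68) = 90*((-4 + 144) - 68) = 90*(140 - 68) = 90*72 = 6480)
L(z) = z*(1 + z) (L(z) = (z + 1)*z = (1 + z)*z = z*(1 + z))
B + L(-100) = 6480 - 100*(1 - 100) = 6480 - 100*(-99) = 6480 + 9900 = 16380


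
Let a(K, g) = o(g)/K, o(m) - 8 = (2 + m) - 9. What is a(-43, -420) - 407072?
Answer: -17503677/43 ≈ -4.0706e+5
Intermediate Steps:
o(m) = 1 + m (o(m) = 8 + ((2 + m) - 9) = 8 + (-7 + m) = 1 + m)
a(K, g) = (1 + g)/K
a(-43, -420) - 407072 = (1 - 420)/(-43) - 407072 = -1/43*(-419) - 407072 = 419/43 - 407072 = -17503677/43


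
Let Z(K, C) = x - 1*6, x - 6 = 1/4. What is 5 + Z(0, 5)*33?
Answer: 53/4 ≈ 13.250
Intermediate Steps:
x = 25/4 (x = 6 + 1/4 = 6 + 1*(¼) = 6 + ¼ = 25/4 ≈ 6.2500)
Z(K, C) = ¼ (Z(K, C) = 25/4 - 1*6 = 25/4 - 6 = ¼)
5 + Z(0, 5)*33 = 5 + (¼)*33 = 5 + 33/4 = 53/4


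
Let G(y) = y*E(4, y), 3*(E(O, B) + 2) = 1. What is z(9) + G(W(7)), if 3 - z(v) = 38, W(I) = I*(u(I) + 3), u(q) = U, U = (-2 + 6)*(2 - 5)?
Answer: 70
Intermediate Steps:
U = -12 (U = 4*(-3) = -12)
E(O, B) = -5/3 (E(O, B) = -2 + (⅓)*1 = -2 + ⅓ = -5/3)
u(q) = -12
W(I) = -9*I (W(I) = I*(-12 + 3) = I*(-9) = -9*I)
G(y) = -5*y/3 (G(y) = y*(-5/3) = -5*y/3)
z(v) = -35 (z(v) = 3 - 1*38 = 3 - 38 = -35)
z(9) + G(W(7)) = -35 - (-15)*7 = -35 - 5/3*(-63) = -35 + 105 = 70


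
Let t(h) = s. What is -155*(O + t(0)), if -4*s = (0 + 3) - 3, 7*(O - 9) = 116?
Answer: -27745/7 ≈ -3963.6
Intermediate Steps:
O = 179/7 (O = 9 + (⅐)*116 = 9 + 116/7 = 179/7 ≈ 25.571)
s = 0 (s = -((0 + 3) - 3)/4 = -(3 - 3)/4 = -¼*0 = 0)
t(h) = 0
-155*(O + t(0)) = -155*(179/7 + 0) = -155*179/7 = -27745/7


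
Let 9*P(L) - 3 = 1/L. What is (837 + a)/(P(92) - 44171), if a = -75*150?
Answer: 8621964/36573311 ≈ 0.23574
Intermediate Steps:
a = -11250
P(L) = 1/3 + 1/(9*L)
(837 + a)/(P(92) - 44171) = (837 - 11250)/((1/9)*(1 + 3*92)/92 - 44171) = -10413/((1/9)*(1/92)*(1 + 276) - 44171) = -10413/((1/9)*(1/92)*277 - 44171) = -10413/(277/828 - 44171) = -10413/(-36573311/828) = -10413*(-828/36573311) = 8621964/36573311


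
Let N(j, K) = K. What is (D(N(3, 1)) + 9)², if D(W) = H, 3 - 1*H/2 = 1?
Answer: 169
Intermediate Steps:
H = 4 (H = 6 - 2*1 = 6 - 2 = 4)
D(W) = 4
(D(N(3, 1)) + 9)² = (4 + 9)² = 13² = 169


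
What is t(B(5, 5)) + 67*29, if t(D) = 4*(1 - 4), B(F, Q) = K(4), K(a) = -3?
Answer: 1931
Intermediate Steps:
B(F, Q) = -3
t(D) = -12 (t(D) = 4*(-3) = -12)
t(B(5, 5)) + 67*29 = -12 + 67*29 = -12 + 1943 = 1931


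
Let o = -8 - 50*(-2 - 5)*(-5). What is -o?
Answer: 1758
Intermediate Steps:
o = -1758 (o = -8 - (-350)*(-5) = -8 - 50*35 = -8 - 1750 = -1758)
-o = -1*(-1758) = 1758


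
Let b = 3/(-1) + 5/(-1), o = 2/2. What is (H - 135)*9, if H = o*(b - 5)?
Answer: -1332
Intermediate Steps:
o = 1 (o = 2*(1/2) = 1)
b = -8 (b = 3*(-1) + 5*(-1) = -3 - 5 = -8)
H = -13 (H = 1*(-8 - 5) = 1*(-13) = -13)
(H - 135)*9 = (-13 - 135)*9 = -148*9 = -1332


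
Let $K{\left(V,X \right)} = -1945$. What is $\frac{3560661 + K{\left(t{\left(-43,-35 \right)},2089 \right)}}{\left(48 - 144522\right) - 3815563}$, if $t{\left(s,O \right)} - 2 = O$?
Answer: $- \frac{3558716}{3960037} \approx -0.89866$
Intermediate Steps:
$t{\left(s,O \right)} = 2 + O$
$\frac{3560661 + K{\left(t{\left(-43,-35 \right)},2089 \right)}}{\left(48 - 144522\right) - 3815563} = \frac{3560661 - 1945}{\left(48 - 144522\right) - 3815563} = \frac{3558716}{\left(48 - 144522\right) - 3815563} = \frac{3558716}{-144474 - 3815563} = \frac{3558716}{-3960037} = 3558716 \left(- \frac{1}{3960037}\right) = - \frac{3558716}{3960037}$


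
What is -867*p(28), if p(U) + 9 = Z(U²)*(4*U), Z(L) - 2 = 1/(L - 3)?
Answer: -145679409/781 ≈ -1.8653e+5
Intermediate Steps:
Z(L) = 2 + 1/(-3 + L) (Z(L) = 2 + 1/(L - 3) = 2 + 1/(-3 + L))
p(U) = -9 + 4*U*(-5 + 2*U²)/(-3 + U²) (p(U) = -9 + ((-5 + 2*U²)/(-3 + U²))*(4*U) = -9 + 4*U*(-5 + 2*U²)/(-3 + U²))
-867*p(28) = -867*(27 - 20*28 - 9*28² + 8*28³)/(-3 + 28²) = -867*(27 - 560 - 9*784 + 8*21952)/(-3 + 784) = -867*(27 - 560 - 7056 + 175616)/781 = -867*168027/781 = -145679409/781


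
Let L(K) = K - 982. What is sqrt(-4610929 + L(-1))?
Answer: 2*I*sqrt(1152978) ≈ 2147.5*I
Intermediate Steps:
L(K) = -982 + K
sqrt(-4610929 + L(-1)) = sqrt(-4610929 + (-982 - 1)) = sqrt(-4610929 - 983) = sqrt(-4611912) = 2*I*sqrt(1152978)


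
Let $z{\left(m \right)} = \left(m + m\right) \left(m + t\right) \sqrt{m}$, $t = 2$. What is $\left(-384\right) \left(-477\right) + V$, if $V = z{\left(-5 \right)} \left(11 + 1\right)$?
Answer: $183168 + 360 i \sqrt{5} \approx 1.8317 \cdot 10^{5} + 804.98 i$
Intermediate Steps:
$z{\left(m \right)} = 2 m^{\frac{3}{2}} \left(2 + m\right)$ ($z{\left(m \right)} = \left(m + m\right) \left(m + 2\right) \sqrt{m} = 2 m \left(2 + m\right) \sqrt{m} = 2 m^{\frac{3}{2}} \left(2 + m\right)$)
$V = 360 i \sqrt{5}$ ($V = 2 \left(-5\right)^{\frac{3}{2}} \left(2 - 5\right) \left(11 + 1\right) = 2 \left(- 5 i \sqrt{5}\right) \left(-3\right) 12 = 30 i \sqrt{5} \cdot 12 = 360 i \sqrt{5} \approx 804.98 i$)
$\left(-384\right) \left(-477\right) + V = \left(-384\right) \left(-477\right) + 360 i \sqrt{5} = 183168 + 360 i \sqrt{5}$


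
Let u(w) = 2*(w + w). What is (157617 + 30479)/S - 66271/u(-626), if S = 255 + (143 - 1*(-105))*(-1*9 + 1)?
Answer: -356409825/4329416 ≈ -82.323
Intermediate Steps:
u(w) = 4*w (u(w) = 2*(2*w) = 4*w)
S = -1729 (S = 255 + (143 + 105)*(-9 + 1) = 255 + 248*(-8) = 255 - 1984 = -1729)
(157617 + 30479)/S - 66271/u(-626) = (157617 + 30479)/(-1729) - 66271/(4*(-626)) = 188096*(-1/1729) - 66271/(-2504) = -188096/1729 - 66271*(-1/2504) = -188096/1729 + 66271/2504 = -356409825/4329416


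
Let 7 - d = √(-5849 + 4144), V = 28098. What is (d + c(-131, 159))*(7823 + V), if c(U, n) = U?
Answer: -4454204 - 35921*I*√1705 ≈ -4.4542e+6 - 1.4832e+6*I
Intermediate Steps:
d = 7 - I*√1705 (d = 7 - √(-5849 + 4144) = 7 - √(-1705) = 7 - I*√1705 ≈ 7.0 - 41.292*I)
(d + c(-131, 159))*(7823 + V) = ((7 - I*√1705) - 131)*(7823 + 28098) = (-124 - I*√1705)*35921 = -4454204 - 35921*I*√1705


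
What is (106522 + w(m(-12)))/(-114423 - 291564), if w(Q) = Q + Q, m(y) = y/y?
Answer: -35508/135329 ≈ -0.26238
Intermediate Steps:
m(y) = 1
w(Q) = 2*Q
(106522 + w(m(-12)))/(-114423 - 291564) = (106522 + 2*1)/(-114423 - 291564) = (106522 + 2)/(-405987) = 106524*(-1/405987) = -35508/135329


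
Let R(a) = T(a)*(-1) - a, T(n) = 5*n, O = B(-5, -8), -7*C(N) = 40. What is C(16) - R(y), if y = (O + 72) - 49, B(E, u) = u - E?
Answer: 800/7 ≈ 114.29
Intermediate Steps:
C(N) = -40/7 (C(N) = -1/7*40 = -40/7)
O = -3 (O = -8 - 1*(-5) = -8 + 5 = -3)
y = 20 (y = (-3 + 72) - 49 = 69 - 49 = 20)
R(a) = -6*a (R(a) = (5*a)*(-1) - a = -5*a - a = -6*a)
C(16) - R(y) = -40/7 - (-6)*20 = -40/7 - 1*(-120) = -40/7 + 120 = 800/7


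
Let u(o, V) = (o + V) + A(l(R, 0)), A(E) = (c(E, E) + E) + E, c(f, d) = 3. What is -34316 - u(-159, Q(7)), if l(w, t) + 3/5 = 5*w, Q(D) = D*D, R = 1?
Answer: -171089/5 ≈ -34218.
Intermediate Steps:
Q(D) = D**2
l(w, t) = -3/5 + 5*w
A(E) = 3 + 2*E (A(E) = (3 + E) + E = 3 + 2*E)
u(o, V) = 59/5 + V + o (u(o, V) = (o + V) + (3 + 2*(-3/5 + 5*1)) = (V + o) + (3 + 2*(-3/5 + 5)) = (V + o) + (3 + 2*(22/5)) = (V + o) + (3 + 44/5) = (V + o) + 59/5 = 59/5 + V + o)
-34316 - u(-159, Q(7)) = -34316 - (59/5 + 7**2 - 159) = -34316 - (59/5 + 49 - 159) = -34316 - 1*(-491/5) = -34316 + 491/5 = -171089/5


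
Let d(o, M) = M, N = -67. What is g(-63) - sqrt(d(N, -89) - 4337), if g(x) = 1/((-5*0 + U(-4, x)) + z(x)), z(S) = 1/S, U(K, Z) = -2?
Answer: -63/127 - I*sqrt(4426) ≈ -0.49606 - 66.528*I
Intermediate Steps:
g(x) = 1/(-2 + 1/x) (g(x) = 1/((-5*0 - 2) + 1/x) = 1/((0 - 2) + 1/x) = 1/(-2 + 1/x))
g(-63) - sqrt(d(N, -89) - 4337) = -1*(-63)/(-1 + 2*(-63)) - sqrt(-89 - 4337) = -1*(-63)/(-1 - 126) - sqrt(-4426) = -1*(-63)/(-127) - I*sqrt(4426) = -1*(-63)*(-1/127) - I*sqrt(4426) = -63/127 - I*sqrt(4426)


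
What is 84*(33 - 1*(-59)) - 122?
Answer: 7606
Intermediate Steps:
84*(33 - 1*(-59)) - 122 = 84*(33 + 59) - 122 = 84*92 - 122 = 7728 - 122 = 7606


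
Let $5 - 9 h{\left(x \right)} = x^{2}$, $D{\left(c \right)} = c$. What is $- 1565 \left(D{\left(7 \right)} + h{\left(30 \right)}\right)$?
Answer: $\frac{1302080}{9} \approx 1.4468 \cdot 10^{5}$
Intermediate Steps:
$h{\left(x \right)} = \frac{5}{9} - \frac{x^{2}}{9}$
$- 1565 \left(D{\left(7 \right)} + h{\left(30 \right)}\right) = - 1565 \left(7 + \left(\frac{5}{9} - \frac{30^{2}}{9}\right)\right) = - 1565 \left(7 + \left(\frac{5}{9} - 100\right)\right) = - 1565 \left(7 - \frac{895}{9}\right) = \left(-1565\right) \left(- \frac{832}{9}\right) = \frac{1302080}{9}$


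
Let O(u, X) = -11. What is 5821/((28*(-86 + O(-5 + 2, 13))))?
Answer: -5821/2716 ≈ -2.1432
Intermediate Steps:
5821/((28*(-86 + O(-5 + 2, 13)))) = 5821/((28*(-86 - 11))) = 5821/((28*(-97))) = 5821/(-2716) = 5821*(-1/2716) = -5821/2716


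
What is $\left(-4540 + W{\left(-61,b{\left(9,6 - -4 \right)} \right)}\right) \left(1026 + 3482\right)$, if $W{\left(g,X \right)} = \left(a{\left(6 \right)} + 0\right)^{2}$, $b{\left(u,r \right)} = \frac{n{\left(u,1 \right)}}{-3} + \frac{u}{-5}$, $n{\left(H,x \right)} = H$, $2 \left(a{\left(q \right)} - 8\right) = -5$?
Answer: $-20329953$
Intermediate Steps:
$a{\left(q \right)} = \frac{11}{2}$ ($a{\left(q \right)} = 8 + \frac{1}{2} \left(-5\right) = 8 - \frac{5}{2} = \frac{11}{2}$)
$b{\left(u,r \right)} = - \frac{8 u}{15}$ ($b{\left(u,r \right)} = \frac{u}{-3} + \frac{u}{-5} = u \left(- \frac{1}{3}\right) + u \left(- \frac{1}{5}\right) = - \frac{u}{3} - \frac{u}{5} = - \frac{8 u}{15}$)
$W{\left(g,X \right)} = \frac{121}{4}$ ($W{\left(g,X \right)} = \left(\frac{11}{2} + 0\right)^{2} = \left(\frac{11}{2}\right)^{2} = \frac{121}{4}$)
$\left(-4540 + W{\left(-61,b{\left(9,6 - -4 \right)} \right)}\right) \left(1026 + 3482\right) = \left(-4540 + \frac{121}{4}\right) \left(1026 + 3482\right) = \left(- \frac{18039}{4}\right) 4508 = -20329953$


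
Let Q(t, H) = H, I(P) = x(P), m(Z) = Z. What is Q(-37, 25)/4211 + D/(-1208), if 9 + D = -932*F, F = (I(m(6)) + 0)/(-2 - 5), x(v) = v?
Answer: -23071219/35608216 ≈ -0.64792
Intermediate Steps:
I(P) = P
F = -6/7 (F = (6 + 0)/(-2 - 5) = 6/(-7) = 6*(-⅐) = -6/7 ≈ -0.85714)
D = 5529/7 (D = -9 - 932*(-6/7) = -9 + 5592/7 = 5529/7 ≈ 789.86)
Q(-37, 25)/4211 + D/(-1208) = 25/4211 + (5529/7)/(-1208) = 25*(1/4211) + (5529/7)*(-1/1208) = 25/4211 - 5529/8456 = -23071219/35608216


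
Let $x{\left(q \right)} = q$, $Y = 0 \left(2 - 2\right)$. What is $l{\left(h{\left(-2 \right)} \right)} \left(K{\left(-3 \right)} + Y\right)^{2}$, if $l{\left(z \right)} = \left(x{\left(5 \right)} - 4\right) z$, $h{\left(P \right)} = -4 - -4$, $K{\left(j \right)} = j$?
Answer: $0$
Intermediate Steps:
$Y = 0$ ($Y = 0 \cdot 0 = 0$)
$h{\left(P \right)} = 0$ ($h{\left(P \right)} = -4 + 4 = 0$)
$l{\left(z \right)} = z$ ($l{\left(z \right)} = \left(5 - 4\right) z = 1 z = z$)
$l{\left(h{\left(-2 \right)} \right)} \left(K{\left(-3 \right)} + Y\right)^{2} = 0 \left(-3 + 0\right)^{2} = 0 \left(-3\right)^{2} = 0 \cdot 9 = 0$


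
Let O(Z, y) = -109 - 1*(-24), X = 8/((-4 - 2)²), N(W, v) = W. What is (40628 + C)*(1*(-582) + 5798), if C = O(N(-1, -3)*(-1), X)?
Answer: 211472288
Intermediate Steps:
X = 2/9 (X = 8/((-6)²) = 8/36 = 8*(1/36) = 2/9 ≈ 0.22222)
O(Z, y) = -85 (O(Z, y) = -109 + 24 = -85)
C = -85
(40628 + C)*(1*(-582) + 5798) = (40628 - 85)*(1*(-582) + 5798) = 40543*(-582 + 5798) = 40543*5216 = 211472288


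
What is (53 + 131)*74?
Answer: 13616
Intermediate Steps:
(53 + 131)*74 = 184*74 = 13616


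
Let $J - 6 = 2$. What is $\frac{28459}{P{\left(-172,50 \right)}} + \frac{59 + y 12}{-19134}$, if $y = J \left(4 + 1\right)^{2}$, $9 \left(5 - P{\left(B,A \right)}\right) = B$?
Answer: $\frac{4900276951}{4152078} \approx 1180.2$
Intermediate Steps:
$J = 8$ ($J = 6 + 2 = 8$)
$P{\left(B,A \right)} = 5 - \frac{B}{9}$
$y = 200$ ($y = 8 \left(4 + 1\right)^{2} = 8 \cdot 5^{2} = 8 \cdot 25 = 200$)
$\frac{28459}{P{\left(-172,50 \right)}} + \frac{59 + y 12}{-19134} = \frac{28459}{5 - - \frac{172}{9}} + \frac{59 + 200 \cdot 12}{-19134} = \frac{28459}{5 + \frac{172}{9}} + \left(59 + 2400\right) \left(- \frac{1}{19134}\right) = \frac{28459}{\frac{217}{9}} + 2459 \left(- \frac{1}{19134}\right) = 28459 \cdot \frac{9}{217} - \frac{2459}{19134} = \frac{256131}{217} - \frac{2459}{19134} = \frac{4900276951}{4152078}$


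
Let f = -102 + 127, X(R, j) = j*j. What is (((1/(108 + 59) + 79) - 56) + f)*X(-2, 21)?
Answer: 3535497/167 ≈ 21171.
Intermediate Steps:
X(R, j) = j²
f = 25
(((1/(108 + 59) + 79) - 56) + f)*X(-2, 21) = (((1/(108 + 59) + 79) - 56) + 25)*21² = (((1/167 + 79) - 56) + 25)*441 = ((13194/167 - 56) + 25)*441 = (3842/167 + 25)*441 = (8017/167)*441 = 3535497/167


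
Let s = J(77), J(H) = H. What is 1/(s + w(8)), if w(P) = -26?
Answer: 1/51 ≈ 0.019608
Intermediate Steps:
s = 77
1/(s + w(8)) = 1/(77 - 26) = 1/51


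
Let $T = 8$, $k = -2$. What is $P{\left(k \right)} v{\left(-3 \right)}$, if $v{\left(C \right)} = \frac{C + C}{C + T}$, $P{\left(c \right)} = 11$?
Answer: $- \frac{66}{5} \approx -13.2$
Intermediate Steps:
$v{\left(C \right)} = \frac{2 C}{8 + C}$ ($v{\left(C \right)} = \frac{C + C}{C + 8} = \frac{2 C}{8 + C}$)
$P{\left(k \right)} v{\left(-3 \right)} = 11 \cdot 2 \left(-3\right) \frac{1}{8 - 3} = 11 \cdot 2 \left(-3\right) \frac{1}{5} = 11 \left(- \frac{6}{5}\right) = - \frac{66}{5}$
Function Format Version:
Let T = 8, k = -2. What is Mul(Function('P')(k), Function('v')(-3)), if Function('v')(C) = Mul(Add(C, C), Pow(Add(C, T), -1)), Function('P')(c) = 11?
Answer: Rational(-66, 5) ≈ -13.200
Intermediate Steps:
Function('v')(C) = Mul(2, C, Pow(Add(8, C), -1)) (Function('v')(C) = Mul(Add(C, C), Pow(Add(C, 8), -1)) = Mul(Mul(2, C), Pow(Add(8, C), -1)) = Mul(2, C, Pow(Add(8, C), -1)))
Mul(Function('P')(k), Function('v')(-3)) = Mul(11, Mul(2, -3, Pow(Add(8, -3), -1))) = Mul(11, Mul(2, -3, Pow(5, -1))) = Mul(11, Mul(2, -3, Rational(1, 5))) = Mul(11, Rational(-6, 5)) = Rational(-66, 5)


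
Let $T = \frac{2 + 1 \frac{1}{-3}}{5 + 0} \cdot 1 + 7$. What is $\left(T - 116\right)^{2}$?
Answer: $\frac{106276}{9} \approx 11808.0$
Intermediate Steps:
$T = \frac{22}{3}$ ($T = \frac{2 + 1 \left(- \frac{1}{3}\right)}{5} \cdot 1 + 7 = \left(2 - \frac{1}{3}\right) \frac{1}{5} \cdot 1 + 7 = \frac{5}{3} \cdot \frac{1}{5} \cdot 1 + 7 = \frac{1}{3} \cdot 1 + 7 = \frac{1}{3} + 7 = \frac{22}{3} \approx 7.3333$)
$\left(T - 116\right)^{2} = \left(\frac{22}{3} - 116\right)^{2} = \left(- \frac{326}{3}\right)^{2} = \frac{106276}{9}$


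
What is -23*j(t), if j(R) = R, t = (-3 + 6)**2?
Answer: -207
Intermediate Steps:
t = 9 (t = 3**2 = 9)
-23*j(t) = -23*9 = -207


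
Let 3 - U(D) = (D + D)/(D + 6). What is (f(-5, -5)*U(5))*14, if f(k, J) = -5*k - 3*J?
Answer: 12880/11 ≈ 1170.9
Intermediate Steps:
U(D) = 3 - 2*D/(6 + D) (U(D) = 3 - (D + D)/(D + 6) = 3 - 2*D/(6 + D))
(f(-5, -5)*U(5))*14 = ((-5*(-5) - 3*(-5))*((18 + 5)/(6 + 5)))*14 = ((25 + 15)*(23/11))*14 = (40*((1/11)*23))*14 = (40*(23/11))*14 = (920/11)*14 = 12880/11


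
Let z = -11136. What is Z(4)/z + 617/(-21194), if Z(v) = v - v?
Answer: -617/21194 ≈ -0.029112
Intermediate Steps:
Z(v) = 0
Z(4)/z + 617/(-21194) = 0/(-11136) + 617/(-21194) = 0*(-1/11136) + 617*(-1/21194) = 0 - 617/21194 = -617/21194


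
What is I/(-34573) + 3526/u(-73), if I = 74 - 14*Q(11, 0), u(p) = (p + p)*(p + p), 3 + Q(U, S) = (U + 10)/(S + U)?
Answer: 660008033/4053269374 ≈ 0.16283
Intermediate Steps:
Q(U, S) = -3 + (10 + U)/(S + U) (Q(U, S) = -3 + (U + 10)/(S + U) = -3 + (10 + U)/(S + U))
u(p) = 4*p² (u(p) = (2*p)*(2*p) = 4*p²)
I = 982/11 (I = 74 - 14*(10 - 3*0 - 2*11)/(0 + 11) = 74 - 14*(10 + 0 - 22)/11 = 74 - 14*(-12)/11 = 74 - 14*(-12/11) = 74 + 168/11 = 982/11 ≈ 89.273)
I/(-34573) + 3526/u(-73) = (982/11)/(-34573) + 3526/((4*(-73)²)) = (982/11)*(-1/34573) + 3526/((4*5329)) = -982/380303 + 3526/21316 = -982/380303 + 3526*(1/21316) = -982/380303 + 1763/10658 = 660008033/4053269374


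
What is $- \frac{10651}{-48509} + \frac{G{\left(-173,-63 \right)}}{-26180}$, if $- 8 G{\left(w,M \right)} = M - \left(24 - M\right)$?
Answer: $\frac{222346909}{1015972496} \approx 0.21885$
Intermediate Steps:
$G{\left(w,M \right)} = 3 - \frac{M}{4}$ ($G{\left(w,M \right)} = - \frac{M - \left(24 - M\right)}{8} = - \frac{M + \left(-24 + M\right)}{8} = - \frac{-24 + 2 M}{8} = 3 - \frac{M}{4}$)
$- \frac{10651}{-48509} + \frac{G{\left(-173,-63 \right)}}{-26180} = - \frac{10651}{-48509} + \frac{3 - - \frac{63}{4}}{-26180} = \left(-10651\right) \left(- \frac{1}{48509}\right) + \left(3 + \frac{63}{4}\right) \left(- \frac{1}{26180}\right) = \frac{10651}{48509} + \frac{75}{4} \left(- \frac{1}{26180}\right) = \frac{10651}{48509} - \frac{15}{20944} = \frac{222346909}{1015972496}$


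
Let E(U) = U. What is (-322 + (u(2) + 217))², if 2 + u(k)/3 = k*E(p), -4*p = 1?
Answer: 50625/4 ≈ 12656.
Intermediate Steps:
p = -¼ (p = -¼*1 = -¼ ≈ -0.25000)
u(k) = -6 - 3*k/4 (u(k) = -6 + 3*(k*(-¼)) = -6 + 3*(-k/4) = -6 - 3*k/4)
(-322 + (u(2) + 217))² = (-322 + ((-6 - ¾*2) + 217))² = (-322 + ((-6 - 3/2) + 217))² = (-322 + (-15/2 + 217))² = (-322 + 419/2)² = (-225/2)² = 50625/4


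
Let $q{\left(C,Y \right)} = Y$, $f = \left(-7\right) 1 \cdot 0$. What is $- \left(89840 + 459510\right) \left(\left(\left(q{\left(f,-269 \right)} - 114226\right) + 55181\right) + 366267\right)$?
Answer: $-168624630550$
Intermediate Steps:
$f = 0$ ($f = \left(-7\right) 0 = 0$)
$- \left(89840 + 459510\right) \left(\left(\left(q{\left(f,-269 \right)} - 114226\right) + 55181\right) + 366267\right) = - \left(89840 + 459510\right) \left(\left(\left(-269 - 114226\right) + 55181\right) + 366267\right) = - 549350 \left(\left(\left(-269 - 114226\right) + 55181\right) + 366267\right) = - 549350 \left(\left(-114495 + 55181\right) + 366267\right) = - 549350 \left(-59314 + 366267\right) = - 549350 \cdot 306953 = \left(-1\right) 168624630550 = -168624630550$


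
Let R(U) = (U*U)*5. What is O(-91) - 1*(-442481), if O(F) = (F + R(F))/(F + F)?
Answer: 442254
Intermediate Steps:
R(U) = 5*U² (R(U) = U²*5 = 5*U²)
O(F) = (F + 5*F²)/(2*F) (O(F) = (F + 5*F²)/(F + F) = (F + 5*F²)/((2*F)) = (F + 5*F²)*(1/(2*F)) = (F + 5*F²)/(2*F))
O(-91) - 1*(-442481) = (½ + (5/2)*(-91)) - 1*(-442481) = (½ - 455/2) + 442481 = -227 + 442481 = 442254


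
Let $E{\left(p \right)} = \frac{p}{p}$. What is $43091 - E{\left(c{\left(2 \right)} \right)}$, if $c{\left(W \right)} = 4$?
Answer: $43090$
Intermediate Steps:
$E{\left(p \right)} = 1$
$43091 - E{\left(c{\left(2 \right)} \right)} = 43091 - 1 = 43090$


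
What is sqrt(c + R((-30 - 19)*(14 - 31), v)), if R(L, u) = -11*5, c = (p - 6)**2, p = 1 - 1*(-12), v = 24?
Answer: I*sqrt(6) ≈ 2.4495*I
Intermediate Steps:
p = 13 (p = 1 + 12 = 13)
c = 49 (c = (13 - 6)**2 = 7**2 = 49)
R(L, u) = -55
sqrt(c + R((-30 - 19)*(14 - 31), v)) = sqrt(49 - 55) = sqrt(-6) = I*sqrt(6)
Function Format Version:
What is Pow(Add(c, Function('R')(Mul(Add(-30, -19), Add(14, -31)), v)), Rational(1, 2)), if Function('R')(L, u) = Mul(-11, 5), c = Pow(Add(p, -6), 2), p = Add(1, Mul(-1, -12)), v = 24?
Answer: Mul(I, Pow(6, Rational(1, 2))) ≈ Mul(2.4495, I)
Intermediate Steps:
p = 13 (p = Add(1, 12) = 13)
c = 49 (c = Pow(Add(13, -6), 2) = Pow(7, 2) = 49)
Function('R')(L, u) = -55
Pow(Add(c, Function('R')(Mul(Add(-30, -19), Add(14, -31)), v)), Rational(1, 2)) = Pow(Add(49, -55), Rational(1, 2)) = Pow(-6, Rational(1, 2)) = Mul(I, Pow(6, Rational(1, 2)))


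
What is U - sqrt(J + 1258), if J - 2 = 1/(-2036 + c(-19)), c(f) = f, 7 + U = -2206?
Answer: -2213 - sqrt(5321009445)/2055 ≈ -2248.5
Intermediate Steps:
U = -2213 (U = -7 - 2206 = -2213)
J = 4109/2055 (J = 2 + 1/(-2036 - 19) = 2 + 1/(-2055) = 2 - 1/2055 = 4109/2055 ≈ 1.9995)
U - sqrt(J + 1258) = -2213 - sqrt(4109/2055 + 1258) = -2213 - sqrt(2589299/2055) = -2213 - sqrt(5321009445)/2055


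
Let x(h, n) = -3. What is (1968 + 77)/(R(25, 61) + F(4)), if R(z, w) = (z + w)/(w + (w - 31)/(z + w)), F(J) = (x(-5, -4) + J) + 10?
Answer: 2697355/16358 ≈ 164.90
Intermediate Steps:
F(J) = 7 + J (F(J) = (-3 + J) + 10 = 7 + J)
R(z, w) = (w + z)/(w + (-31 + w)/(w + z))
(1968 + 77)/(R(25, 61) + F(4)) = (1968 + 77)/((61 + 25)²/(-31 + 61 + 61² + 61*25) + (7 + 4)) = 2045/(86²/(-31 + 61 + 3721 + 1525) + 11) = 2045/(7396/5276 + 11) = 2045/(7396*(1/5276) + 11) = 2045/(1849/1319 + 11) = 2045/(16358/1319) = 2045*(1319/16358) = 2697355/16358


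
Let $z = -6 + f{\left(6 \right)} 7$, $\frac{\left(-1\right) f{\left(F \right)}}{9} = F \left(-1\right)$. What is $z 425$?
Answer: $158100$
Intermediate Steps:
$f{\left(F \right)} = 9 F$ ($f{\left(F \right)} = - 9 F \left(-1\right) = - 9 \left(- F\right) = 9 F$)
$z = 372$ ($z = -6 + 9 \cdot 6 \cdot 7 = -6 + 54 \cdot 7 = -6 + 378 = 372$)
$z 425 = 372 \cdot 425 = 158100$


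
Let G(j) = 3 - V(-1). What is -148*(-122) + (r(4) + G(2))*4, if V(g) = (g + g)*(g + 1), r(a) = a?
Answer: 18084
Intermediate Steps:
V(g) = 2*g*(1 + g) (V(g) = (2*g)*(1 + g) = 2*g*(1 + g))
G(j) = 3 (G(j) = 3 - 2*(-1)*(1 - 1) = 3 - 2*(-1)*0 = 3 - 1*0 = 3 + 0 = 3)
-148*(-122) + (r(4) + G(2))*4 = -148*(-122) + (4 + 3)*4 = 18056 + 7*4 = 18056 + 28 = 18084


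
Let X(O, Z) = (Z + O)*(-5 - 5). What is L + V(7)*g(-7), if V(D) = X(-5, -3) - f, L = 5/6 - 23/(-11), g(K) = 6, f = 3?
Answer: 30685/66 ≈ 464.92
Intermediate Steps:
X(O, Z) = -10*O - 10*Z (X(O, Z) = (O + Z)*(-10) = -10*O - 10*Z)
L = 193/66 (L = 5*(⅙) - 23*(-1/11) = ⅚ + 23/11 = 193/66 ≈ 2.9242)
V(D) = 77 (V(D) = (-10*(-5) - 10*(-3)) - 1*3 = (50 + 30) - 3 = 80 - 3 = 77)
L + V(7)*g(-7) = 193/66 + 77*6 = 193/66 + 462 = 30685/66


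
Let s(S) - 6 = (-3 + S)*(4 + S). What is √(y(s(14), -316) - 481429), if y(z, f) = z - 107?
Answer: 2*I*√120333 ≈ 693.78*I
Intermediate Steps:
s(S) = 6 + (-3 + S)*(4 + S)
y(z, f) = -107 + z
√(y(s(14), -316) - 481429) = √((-107 + (-6 + 14 + 14²)) - 481429) = √((-107 + (-6 + 14 + 196)) - 481429) = √((-107 + 204) - 481429) = √(97 - 481429) = √(-481332) = 2*I*√120333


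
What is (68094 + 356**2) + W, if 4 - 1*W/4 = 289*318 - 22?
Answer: -172674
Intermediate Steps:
W = -367504 (W = 16 - 4*(289*318 - 22) = 16 - 4*(91902 - 22) = 16 - 4*91880 = 16 - 367520 = -367504)
(68094 + 356**2) + W = (68094 + 356**2) - 367504 = (68094 + 126736) - 367504 = 194830 - 367504 = -172674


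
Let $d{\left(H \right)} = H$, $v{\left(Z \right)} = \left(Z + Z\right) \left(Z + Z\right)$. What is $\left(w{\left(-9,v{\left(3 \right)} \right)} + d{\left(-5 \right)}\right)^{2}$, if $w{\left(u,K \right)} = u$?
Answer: $196$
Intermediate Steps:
$v{\left(Z \right)} = 4 Z^{2}$ ($v{\left(Z \right)} = 2 Z 2 Z = 4 Z^{2}$)
$\left(w{\left(-9,v{\left(3 \right)} \right)} + d{\left(-5 \right)}\right)^{2} = \left(-9 - 5\right)^{2} = \left(-14\right)^{2} = 196$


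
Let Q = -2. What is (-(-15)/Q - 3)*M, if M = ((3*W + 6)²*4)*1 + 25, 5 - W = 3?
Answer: -12621/2 ≈ -6310.5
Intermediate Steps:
W = 2 (W = 5 - 1*3 = 5 - 3 = 2)
M = 601 (M = ((3*2 + 6)²*4)*1 + 25 = ((6 + 6)²*4)*1 + 25 = (12²*4)*1 + 25 = (144*4)*1 + 25 = 576*1 + 25 = 576 + 25 = 601)
(-(-15)/Q - 3)*M = (-(-15)/(-2) - 3)*601 = (-(-15)*(-1)/2 - 3)*601 = (-3*5/2 - 3)*601 = (-15/2 - 3)*601 = -21/2*601 = -12621/2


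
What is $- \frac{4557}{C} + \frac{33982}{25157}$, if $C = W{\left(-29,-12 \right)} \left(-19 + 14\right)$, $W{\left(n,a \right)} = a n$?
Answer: $\frac{57923043}{14591060} \approx 3.9698$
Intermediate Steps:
$C = -1740$ ($C = \left(-12\right) \left(-29\right) \left(-19 + 14\right) = 348 \left(-5\right) = -1740$)
$- \frac{4557}{C} + \frac{33982}{25157} = - \frac{4557}{-1740} + \frac{33982}{25157} = \left(-4557\right) \left(- \frac{1}{1740}\right) + 33982 \cdot \frac{1}{25157} = \frac{1519}{580} + \frac{33982}{25157} = \frac{57923043}{14591060}$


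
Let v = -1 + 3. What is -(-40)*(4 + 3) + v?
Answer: 282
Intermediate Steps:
v = 2
-(-40)*(4 + 3) + v = -(-40)*(4 + 3) + 2 = -(-40)*7 + 2 = -8*(-35) + 2 = 280 + 2 = 282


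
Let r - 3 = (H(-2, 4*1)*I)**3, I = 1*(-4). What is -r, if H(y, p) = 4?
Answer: 4093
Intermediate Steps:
I = -4
r = -4093 (r = 3 + (4*(-4))**3 = 3 + (-16)**3 = 3 - 4096 = -4093)
-r = -1*(-4093) = 4093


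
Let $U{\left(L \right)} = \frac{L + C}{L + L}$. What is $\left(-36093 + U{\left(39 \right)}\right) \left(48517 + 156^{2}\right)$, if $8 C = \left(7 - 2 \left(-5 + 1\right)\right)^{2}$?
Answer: $- \frac{546919491745}{208} \approx -2.6294 \cdot 10^{9}$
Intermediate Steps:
$C = \frac{225}{8}$ ($C = \frac{\left(7 - 2 \left(-5 + 1\right)\right)^{2}}{8} = \frac{\left(7 - -8\right)^{2}}{8} = \frac{\left(7 + 8\right)^{2}}{8} = \frac{15^{2}}{8} = \frac{1}{8} \cdot 225 = \frac{225}{8} \approx 28.125$)
$U{\left(L \right)} = \frac{\frac{225}{8} + L}{2 L}$ ($U{\left(L \right)} = \frac{L + \frac{225}{8}}{L + L} = \frac{\frac{225}{8} + L}{2 L}$)
$\left(-36093 + U{\left(39 \right)}\right) \left(48517 + 156^{2}\right) = \left(-36093 + \frac{225 + 8 \cdot 39}{16 \cdot 39}\right) \left(48517 + 156^{2}\right) = \left(-36093 + \frac{1}{16} \cdot \frac{1}{39} \left(225 + 312\right)\right) \left(48517 + 24336\right) = \left(-36093 + \frac{1}{16} \cdot \frac{1}{39} \cdot 537\right) 72853 = \left(-36093 + \frac{179}{208}\right) 72853 = \left(- \frac{7507165}{208}\right) 72853 = - \frac{546919491745}{208}$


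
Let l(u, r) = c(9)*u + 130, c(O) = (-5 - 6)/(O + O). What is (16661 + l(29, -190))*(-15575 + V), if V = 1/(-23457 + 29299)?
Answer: -27471352876931/105156 ≈ -2.6124e+8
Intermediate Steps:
c(O) = -11/(2*O) (c(O) = -11*1/(2*O) = -11/(2*O))
l(u, r) = 130 - 11*u/18 (l(u, r) = (-11/2/9)*u + 130 = (-11/2*1/9)*u + 130 = -11*u/18 + 130 = 130 - 11*u/18)
V = 1/5842 ≈ 0.00017117
(16661 + l(29, -190))*(-15575 + V) = (16661 + (130 - 11/18*29))*(-15575 + 1/5842) = (16661 + (130 - 319/18))*(-90989149/5842) = (16661 + 2021/18)*(-90989149/5842) = (301919/18)*(-90989149/5842) = -27471352876931/105156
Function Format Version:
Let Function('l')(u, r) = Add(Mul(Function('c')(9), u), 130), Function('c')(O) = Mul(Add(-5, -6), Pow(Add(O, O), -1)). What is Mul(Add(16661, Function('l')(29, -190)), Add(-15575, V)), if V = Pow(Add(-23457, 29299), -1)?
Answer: Rational(-27471352876931, 105156) ≈ -2.6124e+8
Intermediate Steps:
Function('c')(O) = Mul(Rational(-11, 2), Pow(O, -1)) (Function('c')(O) = Mul(-11, Pow(Mul(2, O), -1)) = Mul(-11, Mul(Rational(1, 2), Pow(O, -1))) = Mul(Rational(-11, 2), Pow(O, -1)))
Function('l')(u, r) = Add(130, Mul(Rational(-11, 18), u)) (Function('l')(u, r) = Add(Mul(Mul(Rational(-11, 2), Pow(9, -1)), u), 130) = Add(Mul(Mul(Rational(-11, 2), Rational(1, 9)), u), 130) = Add(Mul(Rational(-11, 18), u), 130) = Add(130, Mul(Rational(-11, 18), u)))
V = Rational(1, 5842) (V = Pow(5842, -1) = Rational(1, 5842) ≈ 0.00017117)
Mul(Add(16661, Function('l')(29, -190)), Add(-15575, V)) = Mul(Add(16661, Add(130, Mul(Rational(-11, 18), 29))), Add(-15575, Rational(1, 5842))) = Mul(Add(16661, Add(130, Rational(-319, 18))), Rational(-90989149, 5842)) = Mul(Add(16661, Rational(2021, 18)), Rational(-90989149, 5842)) = Mul(Rational(301919, 18), Rational(-90989149, 5842)) = Rational(-27471352876931, 105156)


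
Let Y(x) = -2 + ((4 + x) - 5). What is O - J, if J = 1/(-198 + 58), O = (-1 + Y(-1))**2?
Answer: 3501/140 ≈ 25.007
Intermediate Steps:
Y(x) = -3 + x (Y(x) = -2 + (-1 + x) = -3 + x)
O = 25 (O = (-1 + (-3 - 1))**2 = (-1 - 4)**2 = (-5)**2 = 25)
J = -1/140 (J = 1/(-140) = -1/140 ≈ -0.0071429)
O - J = 25 - 1*(-1/140) = 25 + 1/140 = 3501/140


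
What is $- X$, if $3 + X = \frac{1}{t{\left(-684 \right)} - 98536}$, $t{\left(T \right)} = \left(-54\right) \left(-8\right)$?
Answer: $\frac{294313}{98104} \approx 3.0$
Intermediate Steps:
$t{\left(T \right)} = 432$
$X = - \frac{294313}{98104}$ ($X = -3 + \frac{1}{432 - 98536} = -3 + \frac{1}{-98104} = -3 - \frac{1}{98104} = - \frac{294313}{98104} \approx -3.0$)
$- X = \left(-1\right) \left(- \frac{294313}{98104}\right) = \frac{294313}{98104}$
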